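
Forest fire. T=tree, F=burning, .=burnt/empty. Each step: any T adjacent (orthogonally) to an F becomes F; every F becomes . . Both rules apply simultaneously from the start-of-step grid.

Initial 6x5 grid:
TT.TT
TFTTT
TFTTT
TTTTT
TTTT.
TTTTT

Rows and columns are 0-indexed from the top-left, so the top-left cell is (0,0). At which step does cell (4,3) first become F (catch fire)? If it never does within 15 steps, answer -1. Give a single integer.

Step 1: cell (4,3)='T' (+6 fires, +2 burnt)
Step 2: cell (4,3)='T' (+6 fires, +6 burnt)
Step 3: cell (4,3)='T' (+7 fires, +6 burnt)
Step 4: cell (4,3)='F' (+5 fires, +7 burnt)
  -> target ignites at step 4
Step 5: cell (4,3)='.' (+1 fires, +5 burnt)
Step 6: cell (4,3)='.' (+1 fires, +1 burnt)
Step 7: cell (4,3)='.' (+0 fires, +1 burnt)
  fire out at step 7

4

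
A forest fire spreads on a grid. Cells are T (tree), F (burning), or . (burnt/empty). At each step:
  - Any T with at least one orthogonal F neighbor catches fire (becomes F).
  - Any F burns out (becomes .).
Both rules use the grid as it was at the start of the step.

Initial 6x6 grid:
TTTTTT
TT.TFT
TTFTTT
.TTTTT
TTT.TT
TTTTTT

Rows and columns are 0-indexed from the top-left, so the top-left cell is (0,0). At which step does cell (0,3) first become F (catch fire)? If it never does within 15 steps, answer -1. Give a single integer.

Step 1: cell (0,3)='T' (+7 fires, +2 burnt)
Step 2: cell (0,3)='F' (+9 fires, +7 burnt)
  -> target ignites at step 2
Step 3: cell (0,3)='.' (+7 fires, +9 burnt)
Step 4: cell (0,3)='.' (+6 fires, +7 burnt)
Step 5: cell (0,3)='.' (+2 fires, +6 burnt)
Step 6: cell (0,3)='.' (+0 fires, +2 burnt)
  fire out at step 6

2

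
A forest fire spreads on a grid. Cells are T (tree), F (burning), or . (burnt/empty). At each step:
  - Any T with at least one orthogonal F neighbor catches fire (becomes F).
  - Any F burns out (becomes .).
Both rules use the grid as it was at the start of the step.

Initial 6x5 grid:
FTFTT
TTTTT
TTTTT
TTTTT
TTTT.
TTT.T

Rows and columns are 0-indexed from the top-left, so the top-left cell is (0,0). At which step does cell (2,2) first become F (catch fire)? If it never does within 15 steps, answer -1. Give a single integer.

Step 1: cell (2,2)='T' (+4 fires, +2 burnt)
Step 2: cell (2,2)='F' (+5 fires, +4 burnt)
  -> target ignites at step 2
Step 3: cell (2,2)='.' (+5 fires, +5 burnt)
Step 4: cell (2,2)='.' (+5 fires, +5 burnt)
Step 5: cell (2,2)='.' (+5 fires, +5 burnt)
Step 6: cell (2,2)='.' (+1 fires, +5 burnt)
Step 7: cell (2,2)='.' (+0 fires, +1 burnt)
  fire out at step 7

2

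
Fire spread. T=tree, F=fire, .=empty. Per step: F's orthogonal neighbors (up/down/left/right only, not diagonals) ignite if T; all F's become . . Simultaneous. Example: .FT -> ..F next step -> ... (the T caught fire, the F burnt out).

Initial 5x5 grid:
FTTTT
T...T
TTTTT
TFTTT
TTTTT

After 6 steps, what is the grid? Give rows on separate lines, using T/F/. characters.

Step 1: 6 trees catch fire, 2 burn out
  .FTTT
  F...T
  TFTTT
  F.FTT
  TFTTT
Step 2: 6 trees catch fire, 6 burn out
  ..FTT
  ....T
  F.FTT
  ...FT
  F.FTT
Step 3: 4 trees catch fire, 6 burn out
  ...FT
  ....T
  ...FT
  ....F
  ...FT
Step 4: 3 trees catch fire, 4 burn out
  ....F
  ....T
  ....F
  .....
  ....F
Step 5: 1 trees catch fire, 3 burn out
  .....
  ....F
  .....
  .....
  .....
Step 6: 0 trees catch fire, 1 burn out
  .....
  .....
  .....
  .....
  .....

.....
.....
.....
.....
.....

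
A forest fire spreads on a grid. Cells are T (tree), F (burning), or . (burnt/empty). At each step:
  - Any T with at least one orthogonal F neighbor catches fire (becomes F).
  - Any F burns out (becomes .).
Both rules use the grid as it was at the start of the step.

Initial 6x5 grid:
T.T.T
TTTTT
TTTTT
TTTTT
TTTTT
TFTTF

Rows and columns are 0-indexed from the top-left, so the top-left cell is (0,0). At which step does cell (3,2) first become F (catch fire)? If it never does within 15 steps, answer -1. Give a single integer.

Step 1: cell (3,2)='T' (+5 fires, +2 burnt)
Step 2: cell (3,2)='T' (+5 fires, +5 burnt)
Step 3: cell (3,2)='F' (+5 fires, +5 burnt)
  -> target ignites at step 3
Step 4: cell (3,2)='.' (+5 fires, +5 burnt)
Step 5: cell (3,2)='.' (+4 fires, +5 burnt)
Step 6: cell (3,2)='.' (+2 fires, +4 burnt)
Step 7: cell (3,2)='.' (+0 fires, +2 burnt)
  fire out at step 7

3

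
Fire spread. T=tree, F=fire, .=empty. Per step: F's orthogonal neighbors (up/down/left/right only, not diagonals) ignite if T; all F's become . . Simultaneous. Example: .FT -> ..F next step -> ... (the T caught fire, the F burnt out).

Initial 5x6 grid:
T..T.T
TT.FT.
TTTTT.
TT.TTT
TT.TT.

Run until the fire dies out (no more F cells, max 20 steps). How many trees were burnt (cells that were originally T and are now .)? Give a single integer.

Answer: 19

Derivation:
Step 1: +3 fires, +1 burnt (F count now 3)
Step 2: +3 fires, +3 burnt (F count now 3)
Step 3: +3 fires, +3 burnt (F count now 3)
Step 4: +5 fires, +3 burnt (F count now 5)
Step 5: +3 fires, +5 burnt (F count now 3)
Step 6: +2 fires, +3 burnt (F count now 2)
Step 7: +0 fires, +2 burnt (F count now 0)
Fire out after step 7
Initially T: 20, now '.': 29
Total burnt (originally-T cells now '.'): 19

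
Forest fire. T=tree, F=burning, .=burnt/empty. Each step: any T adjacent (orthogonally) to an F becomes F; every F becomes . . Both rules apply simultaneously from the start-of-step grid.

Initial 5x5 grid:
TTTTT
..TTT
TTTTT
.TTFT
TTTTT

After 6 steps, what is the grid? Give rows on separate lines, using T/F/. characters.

Step 1: 4 trees catch fire, 1 burn out
  TTTTT
  ..TTT
  TTTFT
  .TF.F
  TTTFT
Step 2: 6 trees catch fire, 4 burn out
  TTTTT
  ..TFT
  TTF.F
  .F...
  TTF.F
Step 3: 5 trees catch fire, 6 burn out
  TTTFT
  ..F.F
  TF...
  .....
  TF...
Step 4: 4 trees catch fire, 5 burn out
  TTF.F
  .....
  F....
  .....
  F....
Step 5: 1 trees catch fire, 4 burn out
  TF...
  .....
  .....
  .....
  .....
Step 6: 1 trees catch fire, 1 burn out
  F....
  .....
  .....
  .....
  .....

F....
.....
.....
.....
.....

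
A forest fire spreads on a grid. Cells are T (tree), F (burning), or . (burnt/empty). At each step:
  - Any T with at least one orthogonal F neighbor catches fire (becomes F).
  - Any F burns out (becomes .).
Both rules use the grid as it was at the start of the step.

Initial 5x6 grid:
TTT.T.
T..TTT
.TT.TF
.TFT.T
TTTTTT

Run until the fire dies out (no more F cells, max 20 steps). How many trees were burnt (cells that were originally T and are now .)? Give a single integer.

Step 1: +7 fires, +2 burnt (F count now 7)
Step 2: +5 fires, +7 burnt (F count now 5)
Step 3: +4 fires, +5 burnt (F count now 4)
Step 4: +0 fires, +4 burnt (F count now 0)
Fire out after step 4
Initially T: 20, now '.': 26
Total burnt (originally-T cells now '.'): 16

Answer: 16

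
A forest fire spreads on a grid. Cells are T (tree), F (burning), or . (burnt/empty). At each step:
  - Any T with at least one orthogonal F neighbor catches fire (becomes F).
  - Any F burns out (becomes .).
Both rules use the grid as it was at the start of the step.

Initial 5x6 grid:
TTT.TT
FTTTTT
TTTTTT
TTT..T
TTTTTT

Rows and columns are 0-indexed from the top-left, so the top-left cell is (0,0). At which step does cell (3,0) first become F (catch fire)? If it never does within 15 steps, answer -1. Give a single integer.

Step 1: cell (3,0)='T' (+3 fires, +1 burnt)
Step 2: cell (3,0)='F' (+4 fires, +3 burnt)
  -> target ignites at step 2
Step 3: cell (3,0)='.' (+5 fires, +4 burnt)
Step 4: cell (3,0)='.' (+4 fires, +5 burnt)
Step 5: cell (3,0)='.' (+4 fires, +4 burnt)
Step 6: cell (3,0)='.' (+3 fires, +4 burnt)
Step 7: cell (3,0)='.' (+2 fires, +3 burnt)
Step 8: cell (3,0)='.' (+1 fires, +2 burnt)
Step 9: cell (3,0)='.' (+0 fires, +1 burnt)
  fire out at step 9

2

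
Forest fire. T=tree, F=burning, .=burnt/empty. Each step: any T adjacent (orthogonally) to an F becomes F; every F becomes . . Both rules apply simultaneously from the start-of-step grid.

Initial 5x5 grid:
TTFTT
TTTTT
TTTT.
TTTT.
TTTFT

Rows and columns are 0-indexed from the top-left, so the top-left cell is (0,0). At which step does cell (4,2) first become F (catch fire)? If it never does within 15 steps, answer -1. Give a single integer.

Step 1: cell (4,2)='F' (+6 fires, +2 burnt)
  -> target ignites at step 1
Step 2: cell (4,2)='.' (+8 fires, +6 burnt)
Step 3: cell (4,2)='.' (+5 fires, +8 burnt)
Step 4: cell (4,2)='.' (+2 fires, +5 burnt)
Step 5: cell (4,2)='.' (+0 fires, +2 burnt)
  fire out at step 5

1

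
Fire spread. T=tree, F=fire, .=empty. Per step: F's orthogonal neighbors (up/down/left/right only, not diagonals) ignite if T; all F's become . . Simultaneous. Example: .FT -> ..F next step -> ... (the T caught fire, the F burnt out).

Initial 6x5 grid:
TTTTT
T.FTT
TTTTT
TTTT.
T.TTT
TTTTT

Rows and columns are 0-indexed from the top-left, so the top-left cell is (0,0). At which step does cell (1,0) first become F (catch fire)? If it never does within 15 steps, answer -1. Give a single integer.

Step 1: cell (1,0)='T' (+3 fires, +1 burnt)
Step 2: cell (1,0)='T' (+6 fires, +3 burnt)
Step 3: cell (1,0)='T' (+7 fires, +6 burnt)
Step 4: cell (1,0)='F' (+4 fires, +7 burnt)
  -> target ignites at step 4
Step 5: cell (1,0)='.' (+4 fires, +4 burnt)
Step 6: cell (1,0)='.' (+2 fires, +4 burnt)
Step 7: cell (1,0)='.' (+0 fires, +2 burnt)
  fire out at step 7

4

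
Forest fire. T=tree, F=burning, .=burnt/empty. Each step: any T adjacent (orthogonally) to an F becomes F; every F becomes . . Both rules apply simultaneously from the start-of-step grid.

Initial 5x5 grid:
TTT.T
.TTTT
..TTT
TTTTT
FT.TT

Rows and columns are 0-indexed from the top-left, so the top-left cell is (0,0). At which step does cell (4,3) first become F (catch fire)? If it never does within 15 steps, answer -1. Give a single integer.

Step 1: cell (4,3)='T' (+2 fires, +1 burnt)
Step 2: cell (4,3)='T' (+1 fires, +2 burnt)
Step 3: cell (4,3)='T' (+1 fires, +1 burnt)
Step 4: cell (4,3)='T' (+2 fires, +1 burnt)
Step 5: cell (4,3)='F' (+4 fires, +2 burnt)
  -> target ignites at step 5
Step 6: cell (4,3)='.' (+5 fires, +4 burnt)
Step 7: cell (4,3)='.' (+2 fires, +5 burnt)
Step 8: cell (4,3)='.' (+2 fires, +2 burnt)
Step 9: cell (4,3)='.' (+0 fires, +2 burnt)
  fire out at step 9

5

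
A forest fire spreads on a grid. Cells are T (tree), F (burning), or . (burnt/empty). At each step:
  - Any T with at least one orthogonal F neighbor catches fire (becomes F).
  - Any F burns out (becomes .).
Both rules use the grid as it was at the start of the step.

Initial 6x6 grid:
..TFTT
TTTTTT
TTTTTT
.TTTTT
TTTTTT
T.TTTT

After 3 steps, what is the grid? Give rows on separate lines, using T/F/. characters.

Step 1: 3 trees catch fire, 1 burn out
  ..F.FT
  TTTFTT
  TTTTTT
  .TTTTT
  TTTTTT
  T.TTTT
Step 2: 4 trees catch fire, 3 burn out
  .....F
  TTF.FT
  TTTFTT
  .TTTTT
  TTTTTT
  T.TTTT
Step 3: 5 trees catch fire, 4 burn out
  ......
  TF...F
  TTF.FT
  .TTFTT
  TTTTTT
  T.TTTT

......
TF...F
TTF.FT
.TTFTT
TTTTTT
T.TTTT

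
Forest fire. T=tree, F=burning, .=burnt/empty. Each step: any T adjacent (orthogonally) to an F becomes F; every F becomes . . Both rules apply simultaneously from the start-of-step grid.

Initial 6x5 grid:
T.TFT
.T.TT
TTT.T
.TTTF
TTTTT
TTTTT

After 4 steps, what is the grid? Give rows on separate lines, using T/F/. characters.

Step 1: 6 trees catch fire, 2 burn out
  T.F.F
  .T.FT
  TTT.F
  .TTF.
  TTTTF
  TTTTT
Step 2: 4 trees catch fire, 6 burn out
  T....
  .T..F
  TTT..
  .TF..
  TTTF.
  TTTTF
Step 3: 4 trees catch fire, 4 burn out
  T....
  .T...
  TTF..
  .F...
  TTF..
  TTTF.
Step 4: 3 trees catch fire, 4 burn out
  T....
  .T...
  TF...
  .....
  TF...
  TTF..

T....
.T...
TF...
.....
TF...
TTF..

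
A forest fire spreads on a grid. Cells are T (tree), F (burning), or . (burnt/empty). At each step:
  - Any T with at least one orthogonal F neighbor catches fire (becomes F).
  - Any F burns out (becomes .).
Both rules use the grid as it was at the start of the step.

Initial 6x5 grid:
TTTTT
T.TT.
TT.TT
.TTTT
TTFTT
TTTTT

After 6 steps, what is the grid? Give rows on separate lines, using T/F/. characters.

Step 1: 4 trees catch fire, 1 burn out
  TTTTT
  T.TT.
  TT.TT
  .TFTT
  TF.FT
  TTFTT
Step 2: 6 trees catch fire, 4 burn out
  TTTTT
  T.TT.
  TT.TT
  .F.FT
  F...F
  TF.FT
Step 3: 5 trees catch fire, 6 burn out
  TTTTT
  T.TT.
  TF.FT
  ....F
  .....
  F...F
Step 4: 3 trees catch fire, 5 burn out
  TTTTT
  T.TF.
  F...F
  .....
  .....
  .....
Step 5: 3 trees catch fire, 3 burn out
  TTTFT
  F.F..
  .....
  .....
  .....
  .....
Step 6: 3 trees catch fire, 3 burn out
  FTF.F
  .....
  .....
  .....
  .....
  .....

FTF.F
.....
.....
.....
.....
.....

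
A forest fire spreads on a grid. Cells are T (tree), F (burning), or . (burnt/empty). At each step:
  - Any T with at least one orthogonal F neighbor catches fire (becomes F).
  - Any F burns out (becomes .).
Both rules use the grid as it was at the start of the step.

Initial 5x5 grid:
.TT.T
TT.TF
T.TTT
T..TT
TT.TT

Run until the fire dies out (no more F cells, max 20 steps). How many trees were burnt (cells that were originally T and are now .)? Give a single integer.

Step 1: +3 fires, +1 burnt (F count now 3)
Step 2: +2 fires, +3 burnt (F count now 2)
Step 3: +3 fires, +2 burnt (F count now 3)
Step 4: +1 fires, +3 burnt (F count now 1)
Step 5: +0 fires, +1 burnt (F count now 0)
Fire out after step 5
Initially T: 17, now '.': 17
Total burnt (originally-T cells now '.'): 9

Answer: 9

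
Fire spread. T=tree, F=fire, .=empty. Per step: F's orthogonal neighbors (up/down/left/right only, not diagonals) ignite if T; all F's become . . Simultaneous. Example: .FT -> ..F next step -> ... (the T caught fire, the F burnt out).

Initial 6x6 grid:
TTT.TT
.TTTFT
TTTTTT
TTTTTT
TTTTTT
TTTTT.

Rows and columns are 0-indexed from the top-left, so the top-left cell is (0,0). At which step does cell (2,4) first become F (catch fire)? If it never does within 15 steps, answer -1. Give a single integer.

Step 1: cell (2,4)='F' (+4 fires, +1 burnt)
  -> target ignites at step 1
Step 2: cell (2,4)='.' (+5 fires, +4 burnt)
Step 3: cell (2,4)='.' (+6 fires, +5 burnt)
Step 4: cell (2,4)='.' (+6 fires, +6 burnt)
Step 5: cell (2,4)='.' (+5 fires, +6 burnt)
Step 6: cell (2,4)='.' (+3 fires, +5 burnt)
Step 7: cell (2,4)='.' (+2 fires, +3 burnt)
Step 8: cell (2,4)='.' (+1 fires, +2 burnt)
Step 9: cell (2,4)='.' (+0 fires, +1 burnt)
  fire out at step 9

1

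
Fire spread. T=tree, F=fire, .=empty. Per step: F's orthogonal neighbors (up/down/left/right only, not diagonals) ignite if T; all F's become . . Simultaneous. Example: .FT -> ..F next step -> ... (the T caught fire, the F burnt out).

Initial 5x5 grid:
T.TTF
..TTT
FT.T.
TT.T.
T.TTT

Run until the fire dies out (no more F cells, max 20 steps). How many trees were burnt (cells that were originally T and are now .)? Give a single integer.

Step 1: +4 fires, +2 burnt (F count now 4)
Step 2: +4 fires, +4 burnt (F count now 4)
Step 3: +2 fires, +4 burnt (F count now 2)
Step 4: +1 fires, +2 burnt (F count now 1)
Step 5: +1 fires, +1 burnt (F count now 1)
Step 6: +2 fires, +1 burnt (F count now 2)
Step 7: +0 fires, +2 burnt (F count now 0)
Fire out after step 7
Initially T: 15, now '.': 24
Total burnt (originally-T cells now '.'): 14

Answer: 14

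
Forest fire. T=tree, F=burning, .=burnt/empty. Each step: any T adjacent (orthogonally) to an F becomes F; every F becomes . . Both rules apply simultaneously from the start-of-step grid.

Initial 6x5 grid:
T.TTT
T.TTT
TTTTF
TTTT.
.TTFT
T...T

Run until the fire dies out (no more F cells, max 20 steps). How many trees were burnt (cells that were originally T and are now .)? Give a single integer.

Step 1: +5 fires, +2 burnt (F count now 5)
Step 2: +6 fires, +5 burnt (F count now 6)
Step 3: +4 fires, +6 burnt (F count now 4)
Step 4: +3 fires, +4 burnt (F count now 3)
Step 5: +1 fires, +3 burnt (F count now 1)
Step 6: +1 fires, +1 burnt (F count now 1)
Step 7: +0 fires, +1 burnt (F count now 0)
Fire out after step 7
Initially T: 21, now '.': 29
Total burnt (originally-T cells now '.'): 20

Answer: 20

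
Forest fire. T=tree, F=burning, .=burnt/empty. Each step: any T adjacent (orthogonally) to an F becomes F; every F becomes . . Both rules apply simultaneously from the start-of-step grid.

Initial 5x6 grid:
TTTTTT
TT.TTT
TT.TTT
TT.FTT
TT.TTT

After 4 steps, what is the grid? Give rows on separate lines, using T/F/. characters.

Step 1: 3 trees catch fire, 1 burn out
  TTTTTT
  TT.TTT
  TT.FTT
  TT..FT
  TT.FTT
Step 2: 4 trees catch fire, 3 burn out
  TTTTTT
  TT.FTT
  TT..FT
  TT...F
  TT..FT
Step 3: 4 trees catch fire, 4 burn out
  TTTFTT
  TT..FT
  TT...F
  TT....
  TT...F
Step 4: 3 trees catch fire, 4 burn out
  TTF.FT
  TT...F
  TT....
  TT....
  TT....

TTF.FT
TT...F
TT....
TT....
TT....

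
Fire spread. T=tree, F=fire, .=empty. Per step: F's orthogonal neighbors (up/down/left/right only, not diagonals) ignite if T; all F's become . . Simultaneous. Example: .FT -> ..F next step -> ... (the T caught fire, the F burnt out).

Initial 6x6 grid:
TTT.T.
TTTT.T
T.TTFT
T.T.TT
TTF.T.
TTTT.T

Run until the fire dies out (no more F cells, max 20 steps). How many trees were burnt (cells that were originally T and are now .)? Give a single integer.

Answer: 23

Derivation:
Step 1: +6 fires, +2 burnt (F count now 6)
Step 2: +8 fires, +6 burnt (F count now 8)
Step 3: +3 fires, +8 burnt (F count now 3)
Step 4: +3 fires, +3 burnt (F count now 3)
Step 5: +2 fires, +3 burnt (F count now 2)
Step 6: +1 fires, +2 burnt (F count now 1)
Step 7: +0 fires, +1 burnt (F count now 0)
Fire out after step 7
Initially T: 25, now '.': 34
Total burnt (originally-T cells now '.'): 23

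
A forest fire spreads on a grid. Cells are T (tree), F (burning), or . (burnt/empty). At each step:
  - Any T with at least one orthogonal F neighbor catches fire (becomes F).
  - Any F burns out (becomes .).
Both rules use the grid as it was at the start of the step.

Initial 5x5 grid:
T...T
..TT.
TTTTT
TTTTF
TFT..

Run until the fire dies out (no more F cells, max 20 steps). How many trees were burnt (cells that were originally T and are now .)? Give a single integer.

Step 1: +5 fires, +2 burnt (F count now 5)
Step 2: +4 fires, +5 burnt (F count now 4)
Step 3: +3 fires, +4 burnt (F count now 3)
Step 4: +1 fires, +3 burnt (F count now 1)
Step 5: +0 fires, +1 burnt (F count now 0)
Fire out after step 5
Initially T: 15, now '.': 23
Total burnt (originally-T cells now '.'): 13

Answer: 13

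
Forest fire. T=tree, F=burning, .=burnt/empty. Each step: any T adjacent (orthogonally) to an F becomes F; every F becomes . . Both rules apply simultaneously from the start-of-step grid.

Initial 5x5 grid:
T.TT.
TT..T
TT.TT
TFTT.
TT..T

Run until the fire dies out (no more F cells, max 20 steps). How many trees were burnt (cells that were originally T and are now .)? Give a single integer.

Answer: 13

Derivation:
Step 1: +4 fires, +1 burnt (F count now 4)
Step 2: +4 fires, +4 burnt (F count now 4)
Step 3: +2 fires, +4 burnt (F count now 2)
Step 4: +2 fires, +2 burnt (F count now 2)
Step 5: +1 fires, +2 burnt (F count now 1)
Step 6: +0 fires, +1 burnt (F count now 0)
Fire out after step 6
Initially T: 16, now '.': 22
Total burnt (originally-T cells now '.'): 13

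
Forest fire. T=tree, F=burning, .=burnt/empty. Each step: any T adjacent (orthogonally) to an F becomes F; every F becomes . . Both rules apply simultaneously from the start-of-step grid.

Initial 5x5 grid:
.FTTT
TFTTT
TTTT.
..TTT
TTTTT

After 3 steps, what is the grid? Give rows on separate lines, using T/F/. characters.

Step 1: 4 trees catch fire, 2 burn out
  ..FTT
  F.FTT
  TFTT.
  ..TTT
  TTTTT
Step 2: 4 trees catch fire, 4 burn out
  ...FT
  ...FT
  F.FT.
  ..TTT
  TTTTT
Step 3: 4 trees catch fire, 4 burn out
  ....F
  ....F
  ...F.
  ..FTT
  TTTTT

....F
....F
...F.
..FTT
TTTTT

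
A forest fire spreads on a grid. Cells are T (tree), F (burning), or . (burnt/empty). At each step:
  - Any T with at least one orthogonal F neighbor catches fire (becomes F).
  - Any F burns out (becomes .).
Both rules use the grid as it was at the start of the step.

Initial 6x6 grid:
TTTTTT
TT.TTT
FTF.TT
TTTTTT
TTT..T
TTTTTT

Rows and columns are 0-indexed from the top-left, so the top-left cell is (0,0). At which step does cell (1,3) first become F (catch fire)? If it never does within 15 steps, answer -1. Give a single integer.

Step 1: cell (1,3)='T' (+4 fires, +2 burnt)
Step 2: cell (1,3)='T' (+6 fires, +4 burnt)
Step 3: cell (1,3)='T' (+5 fires, +6 burnt)
Step 4: cell (1,3)='T' (+5 fires, +5 burnt)
Step 5: cell (1,3)='T' (+5 fires, +5 burnt)
Step 6: cell (1,3)='F' (+4 fires, +5 burnt)
  -> target ignites at step 6
Step 7: cell (1,3)='.' (+1 fires, +4 burnt)
Step 8: cell (1,3)='.' (+0 fires, +1 burnt)
  fire out at step 8

6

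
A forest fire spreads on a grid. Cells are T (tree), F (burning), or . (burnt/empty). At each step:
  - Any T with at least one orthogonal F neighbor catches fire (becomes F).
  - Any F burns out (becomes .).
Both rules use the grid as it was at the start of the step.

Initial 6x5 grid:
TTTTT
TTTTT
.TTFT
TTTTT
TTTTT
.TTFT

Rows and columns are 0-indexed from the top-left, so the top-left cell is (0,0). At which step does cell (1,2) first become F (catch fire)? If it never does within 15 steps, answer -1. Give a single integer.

Step 1: cell (1,2)='T' (+7 fires, +2 burnt)
Step 2: cell (1,2)='F' (+9 fires, +7 burnt)
  -> target ignites at step 2
Step 3: cell (1,2)='.' (+5 fires, +9 burnt)
Step 4: cell (1,2)='.' (+4 fires, +5 burnt)
Step 5: cell (1,2)='.' (+1 fires, +4 burnt)
Step 6: cell (1,2)='.' (+0 fires, +1 burnt)
  fire out at step 6

2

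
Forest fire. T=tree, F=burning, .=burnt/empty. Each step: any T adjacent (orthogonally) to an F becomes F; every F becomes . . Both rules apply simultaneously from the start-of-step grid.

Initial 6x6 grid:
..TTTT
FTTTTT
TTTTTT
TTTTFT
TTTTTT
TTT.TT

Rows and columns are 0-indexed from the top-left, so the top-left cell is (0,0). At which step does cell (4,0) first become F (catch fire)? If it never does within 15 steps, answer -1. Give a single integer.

Step 1: cell (4,0)='T' (+6 fires, +2 burnt)
Step 2: cell (4,0)='T' (+10 fires, +6 burnt)
Step 3: cell (4,0)='F' (+9 fires, +10 burnt)
  -> target ignites at step 3
Step 4: cell (4,0)='.' (+5 fires, +9 burnt)
Step 5: cell (4,0)='.' (+1 fires, +5 burnt)
Step 6: cell (4,0)='.' (+0 fires, +1 burnt)
  fire out at step 6

3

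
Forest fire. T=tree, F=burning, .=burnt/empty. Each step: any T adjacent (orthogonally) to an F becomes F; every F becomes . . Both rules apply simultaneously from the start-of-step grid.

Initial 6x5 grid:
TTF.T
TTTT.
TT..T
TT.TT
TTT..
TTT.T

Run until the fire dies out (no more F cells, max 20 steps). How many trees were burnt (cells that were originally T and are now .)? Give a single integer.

Step 1: +2 fires, +1 burnt (F count now 2)
Step 2: +3 fires, +2 burnt (F count now 3)
Step 3: +2 fires, +3 burnt (F count now 2)
Step 4: +2 fires, +2 burnt (F count now 2)
Step 5: +2 fires, +2 burnt (F count now 2)
Step 6: +3 fires, +2 burnt (F count now 3)
Step 7: +2 fires, +3 burnt (F count now 2)
Step 8: +0 fires, +2 burnt (F count now 0)
Fire out after step 8
Initially T: 21, now '.': 25
Total burnt (originally-T cells now '.'): 16

Answer: 16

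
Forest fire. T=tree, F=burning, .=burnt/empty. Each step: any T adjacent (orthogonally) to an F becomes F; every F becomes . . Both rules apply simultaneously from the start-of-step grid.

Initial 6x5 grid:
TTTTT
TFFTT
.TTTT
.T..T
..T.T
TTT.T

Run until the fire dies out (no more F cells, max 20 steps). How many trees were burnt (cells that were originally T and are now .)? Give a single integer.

Step 1: +6 fires, +2 burnt (F count now 6)
Step 2: +5 fires, +6 burnt (F count now 5)
Step 3: +2 fires, +5 burnt (F count now 2)
Step 4: +1 fires, +2 burnt (F count now 1)
Step 5: +1 fires, +1 burnt (F count now 1)
Step 6: +1 fires, +1 burnt (F count now 1)
Step 7: +0 fires, +1 burnt (F count now 0)
Fire out after step 7
Initially T: 20, now '.': 26
Total burnt (originally-T cells now '.'): 16

Answer: 16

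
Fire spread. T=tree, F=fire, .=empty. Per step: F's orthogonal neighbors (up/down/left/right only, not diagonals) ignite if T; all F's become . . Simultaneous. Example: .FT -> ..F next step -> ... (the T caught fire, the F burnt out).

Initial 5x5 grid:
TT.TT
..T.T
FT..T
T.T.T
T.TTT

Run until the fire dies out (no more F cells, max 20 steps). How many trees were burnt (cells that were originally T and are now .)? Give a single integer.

Answer: 3

Derivation:
Step 1: +2 fires, +1 burnt (F count now 2)
Step 2: +1 fires, +2 burnt (F count now 1)
Step 3: +0 fires, +1 burnt (F count now 0)
Fire out after step 3
Initially T: 15, now '.': 13
Total burnt (originally-T cells now '.'): 3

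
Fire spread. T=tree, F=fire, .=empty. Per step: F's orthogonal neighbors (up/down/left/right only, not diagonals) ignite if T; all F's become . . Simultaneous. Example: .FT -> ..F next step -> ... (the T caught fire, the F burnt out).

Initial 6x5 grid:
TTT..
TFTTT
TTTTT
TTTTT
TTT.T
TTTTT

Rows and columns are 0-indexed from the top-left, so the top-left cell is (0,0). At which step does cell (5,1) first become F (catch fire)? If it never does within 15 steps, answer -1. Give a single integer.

Step 1: cell (5,1)='T' (+4 fires, +1 burnt)
Step 2: cell (5,1)='T' (+6 fires, +4 burnt)
Step 3: cell (5,1)='T' (+5 fires, +6 burnt)
Step 4: cell (5,1)='F' (+5 fires, +5 burnt)
  -> target ignites at step 4
Step 5: cell (5,1)='.' (+3 fires, +5 burnt)
Step 6: cell (5,1)='.' (+2 fires, +3 burnt)
Step 7: cell (5,1)='.' (+1 fires, +2 burnt)
Step 8: cell (5,1)='.' (+0 fires, +1 burnt)
  fire out at step 8

4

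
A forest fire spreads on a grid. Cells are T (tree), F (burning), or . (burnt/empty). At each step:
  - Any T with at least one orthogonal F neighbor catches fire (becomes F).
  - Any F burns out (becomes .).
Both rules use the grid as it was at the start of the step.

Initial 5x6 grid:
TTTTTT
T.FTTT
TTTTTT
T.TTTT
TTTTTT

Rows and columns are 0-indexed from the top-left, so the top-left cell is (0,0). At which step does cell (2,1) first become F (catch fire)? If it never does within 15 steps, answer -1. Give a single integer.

Step 1: cell (2,1)='T' (+3 fires, +1 burnt)
Step 2: cell (2,1)='F' (+6 fires, +3 burnt)
  -> target ignites at step 2
Step 3: cell (2,1)='.' (+7 fires, +6 burnt)
Step 4: cell (2,1)='.' (+7 fires, +7 burnt)
Step 5: cell (2,1)='.' (+3 fires, +7 burnt)
Step 6: cell (2,1)='.' (+1 fires, +3 burnt)
Step 7: cell (2,1)='.' (+0 fires, +1 burnt)
  fire out at step 7

2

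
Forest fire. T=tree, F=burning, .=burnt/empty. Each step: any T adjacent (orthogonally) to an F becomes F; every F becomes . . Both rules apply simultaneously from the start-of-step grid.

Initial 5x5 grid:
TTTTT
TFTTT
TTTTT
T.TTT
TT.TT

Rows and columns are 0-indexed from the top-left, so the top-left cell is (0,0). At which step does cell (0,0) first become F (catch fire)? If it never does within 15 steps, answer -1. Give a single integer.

Step 1: cell (0,0)='T' (+4 fires, +1 burnt)
Step 2: cell (0,0)='F' (+5 fires, +4 burnt)
  -> target ignites at step 2
Step 3: cell (0,0)='.' (+5 fires, +5 burnt)
Step 4: cell (0,0)='.' (+4 fires, +5 burnt)
Step 5: cell (0,0)='.' (+3 fires, +4 burnt)
Step 6: cell (0,0)='.' (+1 fires, +3 burnt)
Step 7: cell (0,0)='.' (+0 fires, +1 burnt)
  fire out at step 7

2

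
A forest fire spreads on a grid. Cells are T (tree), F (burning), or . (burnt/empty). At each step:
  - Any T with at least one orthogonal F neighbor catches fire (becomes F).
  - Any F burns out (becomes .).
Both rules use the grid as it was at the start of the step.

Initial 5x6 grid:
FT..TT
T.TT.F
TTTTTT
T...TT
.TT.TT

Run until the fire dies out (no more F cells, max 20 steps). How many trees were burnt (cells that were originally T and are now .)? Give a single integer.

Step 1: +4 fires, +2 burnt (F count now 4)
Step 2: +4 fires, +4 burnt (F count now 4)
Step 3: +5 fires, +4 burnt (F count now 5)
Step 4: +3 fires, +5 burnt (F count now 3)
Step 5: +1 fires, +3 burnt (F count now 1)
Step 6: +0 fires, +1 burnt (F count now 0)
Fire out after step 6
Initially T: 19, now '.': 28
Total burnt (originally-T cells now '.'): 17

Answer: 17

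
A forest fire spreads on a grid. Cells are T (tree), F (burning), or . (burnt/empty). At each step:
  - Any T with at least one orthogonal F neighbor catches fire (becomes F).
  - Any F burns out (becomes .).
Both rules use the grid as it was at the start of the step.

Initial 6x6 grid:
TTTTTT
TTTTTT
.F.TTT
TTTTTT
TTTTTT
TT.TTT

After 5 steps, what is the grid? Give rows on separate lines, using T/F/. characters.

Step 1: 2 trees catch fire, 1 burn out
  TTTTTT
  TFTTTT
  ...TTT
  TFTTTT
  TTTTTT
  TT.TTT
Step 2: 6 trees catch fire, 2 burn out
  TFTTTT
  F.FTTT
  ...TTT
  F.FTTT
  TFTTTT
  TT.TTT
Step 3: 7 trees catch fire, 6 burn out
  F.FTTT
  ...FTT
  ...TTT
  ...FTT
  F.FTTT
  TF.TTT
Step 4: 6 trees catch fire, 7 burn out
  ...FTT
  ....FT
  ...FTT
  ....FT
  ...FTT
  F..TTT
Step 5: 6 trees catch fire, 6 burn out
  ....FT
  .....F
  ....FT
  .....F
  ....FT
  ...FTT

....FT
.....F
....FT
.....F
....FT
...FTT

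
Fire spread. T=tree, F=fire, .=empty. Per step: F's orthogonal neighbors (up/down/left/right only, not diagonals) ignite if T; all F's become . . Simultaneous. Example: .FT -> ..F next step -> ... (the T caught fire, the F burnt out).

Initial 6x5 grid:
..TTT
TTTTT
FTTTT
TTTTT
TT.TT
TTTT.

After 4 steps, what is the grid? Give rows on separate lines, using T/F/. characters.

Step 1: 3 trees catch fire, 1 burn out
  ..TTT
  FTTTT
  .FTTT
  FTTTT
  TT.TT
  TTTT.
Step 2: 4 trees catch fire, 3 burn out
  ..TTT
  .FTTT
  ..FTT
  .FTTT
  FT.TT
  TTTT.
Step 3: 5 trees catch fire, 4 burn out
  ..TTT
  ..FTT
  ...FT
  ..FTT
  .F.TT
  FTTT.
Step 4: 5 trees catch fire, 5 burn out
  ..FTT
  ...FT
  ....F
  ...FT
  ...TT
  .FTT.

..FTT
...FT
....F
...FT
...TT
.FTT.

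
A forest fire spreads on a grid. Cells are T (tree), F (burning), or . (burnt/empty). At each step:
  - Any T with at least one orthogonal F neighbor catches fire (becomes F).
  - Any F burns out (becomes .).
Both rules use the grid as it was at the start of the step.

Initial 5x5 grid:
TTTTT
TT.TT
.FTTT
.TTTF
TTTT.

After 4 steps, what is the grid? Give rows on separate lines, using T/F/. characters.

Step 1: 5 trees catch fire, 2 burn out
  TTTTT
  TF.TT
  ..FTF
  .FTF.
  TTTT.
Step 2: 7 trees catch fire, 5 burn out
  TFTTT
  F..TF
  ...F.
  ..F..
  TFTF.
Step 3: 6 trees catch fire, 7 burn out
  F.FTF
  ...F.
  .....
  .....
  F.F..
Step 4: 1 trees catch fire, 6 burn out
  ...F.
  .....
  .....
  .....
  .....

...F.
.....
.....
.....
.....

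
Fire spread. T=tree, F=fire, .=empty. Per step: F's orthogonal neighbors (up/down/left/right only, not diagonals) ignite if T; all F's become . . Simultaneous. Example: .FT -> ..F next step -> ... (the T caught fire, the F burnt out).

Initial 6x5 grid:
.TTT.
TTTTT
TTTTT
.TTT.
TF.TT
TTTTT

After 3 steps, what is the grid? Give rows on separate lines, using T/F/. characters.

Step 1: 3 trees catch fire, 1 burn out
  .TTT.
  TTTTT
  TTTTT
  .FTT.
  F..TT
  TFTTT
Step 2: 4 trees catch fire, 3 burn out
  .TTT.
  TTTTT
  TFTTT
  ..FT.
  ...TT
  F.FTT
Step 3: 5 trees catch fire, 4 burn out
  .TTT.
  TFTTT
  F.FTT
  ...F.
  ...TT
  ...FT

.TTT.
TFTTT
F.FTT
...F.
...TT
...FT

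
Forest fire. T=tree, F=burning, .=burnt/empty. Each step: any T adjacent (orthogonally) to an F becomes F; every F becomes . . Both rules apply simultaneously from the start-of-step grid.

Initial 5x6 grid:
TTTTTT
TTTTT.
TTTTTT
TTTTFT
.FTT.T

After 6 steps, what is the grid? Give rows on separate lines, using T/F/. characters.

Step 1: 5 trees catch fire, 2 burn out
  TTTTTT
  TTTTT.
  TTTTFT
  TFTF.F
  ..FT.T
Step 2: 8 trees catch fire, 5 burn out
  TTTTTT
  TTTTF.
  TFTF.F
  F.F...
  ...F.F
Step 3: 5 trees catch fire, 8 burn out
  TTTTFT
  TFTF..
  F.F...
  ......
  ......
Step 4: 5 trees catch fire, 5 burn out
  TFTF.F
  F.F...
  ......
  ......
  ......
Step 5: 2 trees catch fire, 5 burn out
  F.F...
  ......
  ......
  ......
  ......
Step 6: 0 trees catch fire, 2 burn out
  ......
  ......
  ......
  ......
  ......

......
......
......
......
......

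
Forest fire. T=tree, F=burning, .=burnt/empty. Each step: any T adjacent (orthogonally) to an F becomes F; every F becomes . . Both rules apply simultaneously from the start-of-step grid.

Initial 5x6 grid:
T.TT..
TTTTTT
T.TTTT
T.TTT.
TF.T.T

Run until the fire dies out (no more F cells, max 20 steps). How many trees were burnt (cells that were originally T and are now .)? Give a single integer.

Answer: 20

Derivation:
Step 1: +1 fires, +1 burnt (F count now 1)
Step 2: +1 fires, +1 burnt (F count now 1)
Step 3: +1 fires, +1 burnt (F count now 1)
Step 4: +1 fires, +1 burnt (F count now 1)
Step 5: +2 fires, +1 burnt (F count now 2)
Step 6: +1 fires, +2 burnt (F count now 1)
Step 7: +3 fires, +1 burnt (F count now 3)
Step 8: +4 fires, +3 burnt (F count now 4)
Step 9: +3 fires, +4 burnt (F count now 3)
Step 10: +3 fires, +3 burnt (F count now 3)
Step 11: +0 fires, +3 burnt (F count now 0)
Fire out after step 11
Initially T: 21, now '.': 29
Total burnt (originally-T cells now '.'): 20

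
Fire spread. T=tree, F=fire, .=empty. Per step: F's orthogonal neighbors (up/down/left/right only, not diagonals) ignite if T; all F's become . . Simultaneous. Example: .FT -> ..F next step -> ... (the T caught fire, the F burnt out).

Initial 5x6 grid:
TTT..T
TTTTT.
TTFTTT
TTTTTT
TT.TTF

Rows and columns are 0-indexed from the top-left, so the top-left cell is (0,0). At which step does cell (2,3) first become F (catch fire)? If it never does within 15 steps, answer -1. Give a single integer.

Step 1: cell (2,3)='F' (+6 fires, +2 burnt)
  -> target ignites at step 1
Step 2: cell (2,3)='.' (+10 fires, +6 burnt)
Step 3: cell (2,3)='.' (+5 fires, +10 burnt)
Step 4: cell (2,3)='.' (+2 fires, +5 burnt)
Step 5: cell (2,3)='.' (+0 fires, +2 burnt)
  fire out at step 5

1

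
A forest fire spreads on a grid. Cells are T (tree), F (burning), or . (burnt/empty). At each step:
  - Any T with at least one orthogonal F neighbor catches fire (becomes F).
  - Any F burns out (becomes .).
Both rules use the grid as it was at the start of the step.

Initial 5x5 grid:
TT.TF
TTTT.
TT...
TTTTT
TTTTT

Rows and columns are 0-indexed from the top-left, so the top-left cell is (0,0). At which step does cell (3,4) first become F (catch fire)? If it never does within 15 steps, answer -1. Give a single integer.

Step 1: cell (3,4)='T' (+1 fires, +1 burnt)
Step 2: cell (3,4)='T' (+1 fires, +1 burnt)
Step 3: cell (3,4)='T' (+1 fires, +1 burnt)
Step 4: cell (3,4)='T' (+1 fires, +1 burnt)
Step 5: cell (3,4)='T' (+3 fires, +1 burnt)
Step 6: cell (3,4)='T' (+3 fires, +3 burnt)
Step 7: cell (3,4)='T' (+3 fires, +3 burnt)
Step 8: cell (3,4)='T' (+3 fires, +3 burnt)
Step 9: cell (3,4)='F' (+2 fires, +3 burnt)
  -> target ignites at step 9
Step 10: cell (3,4)='.' (+1 fires, +2 burnt)
Step 11: cell (3,4)='.' (+0 fires, +1 burnt)
  fire out at step 11

9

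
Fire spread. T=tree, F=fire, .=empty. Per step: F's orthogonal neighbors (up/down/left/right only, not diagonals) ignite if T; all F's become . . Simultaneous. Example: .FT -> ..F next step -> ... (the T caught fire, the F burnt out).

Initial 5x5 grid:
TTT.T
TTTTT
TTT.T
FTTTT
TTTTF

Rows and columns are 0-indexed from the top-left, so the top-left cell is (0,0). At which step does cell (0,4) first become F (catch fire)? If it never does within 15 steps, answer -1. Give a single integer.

Step 1: cell (0,4)='T' (+5 fires, +2 burnt)
Step 2: cell (0,4)='T' (+7 fires, +5 burnt)
Step 3: cell (0,4)='T' (+4 fires, +7 burnt)
Step 4: cell (0,4)='F' (+4 fires, +4 burnt)
  -> target ignites at step 4
Step 5: cell (0,4)='.' (+1 fires, +4 burnt)
Step 6: cell (0,4)='.' (+0 fires, +1 burnt)
  fire out at step 6

4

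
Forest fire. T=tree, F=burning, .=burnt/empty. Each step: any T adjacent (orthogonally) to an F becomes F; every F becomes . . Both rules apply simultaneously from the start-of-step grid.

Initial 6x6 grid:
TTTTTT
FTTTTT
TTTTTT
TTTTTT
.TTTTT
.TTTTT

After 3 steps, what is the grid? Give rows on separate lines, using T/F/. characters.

Step 1: 3 trees catch fire, 1 burn out
  FTTTTT
  .FTTTT
  FTTTTT
  TTTTTT
  .TTTTT
  .TTTTT
Step 2: 4 trees catch fire, 3 burn out
  .FTTTT
  ..FTTT
  .FTTTT
  FTTTTT
  .TTTTT
  .TTTTT
Step 3: 4 trees catch fire, 4 burn out
  ..FTTT
  ...FTT
  ..FTTT
  .FTTTT
  .TTTTT
  .TTTTT

..FTTT
...FTT
..FTTT
.FTTTT
.TTTTT
.TTTTT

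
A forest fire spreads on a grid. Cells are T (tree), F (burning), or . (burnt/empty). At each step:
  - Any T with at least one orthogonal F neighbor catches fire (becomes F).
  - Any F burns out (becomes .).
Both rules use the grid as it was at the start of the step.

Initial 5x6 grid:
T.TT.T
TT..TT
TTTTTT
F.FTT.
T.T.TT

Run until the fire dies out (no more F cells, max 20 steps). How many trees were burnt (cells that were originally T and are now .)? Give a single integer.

Step 1: +5 fires, +2 burnt (F count now 5)
Step 2: +4 fires, +5 burnt (F count now 4)
Step 3: +4 fires, +4 burnt (F count now 4)
Step 4: +3 fires, +4 burnt (F count now 3)
Step 5: +1 fires, +3 burnt (F count now 1)
Step 6: +1 fires, +1 burnt (F count now 1)
Step 7: +0 fires, +1 burnt (F count now 0)
Fire out after step 7
Initially T: 20, now '.': 28
Total burnt (originally-T cells now '.'): 18

Answer: 18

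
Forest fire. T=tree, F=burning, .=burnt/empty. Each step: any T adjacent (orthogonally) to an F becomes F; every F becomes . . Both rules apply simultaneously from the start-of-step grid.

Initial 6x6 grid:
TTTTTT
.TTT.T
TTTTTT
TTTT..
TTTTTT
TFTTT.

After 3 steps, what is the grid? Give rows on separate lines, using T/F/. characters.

Step 1: 3 trees catch fire, 1 burn out
  TTTTTT
  .TTT.T
  TTTTTT
  TTTT..
  TFTTTT
  F.FTT.
Step 2: 4 trees catch fire, 3 burn out
  TTTTTT
  .TTT.T
  TTTTTT
  TFTT..
  F.FTTT
  ...FT.
Step 3: 5 trees catch fire, 4 burn out
  TTTTTT
  .TTT.T
  TFTTTT
  F.FT..
  ...FTT
  ....F.

TTTTTT
.TTT.T
TFTTTT
F.FT..
...FTT
....F.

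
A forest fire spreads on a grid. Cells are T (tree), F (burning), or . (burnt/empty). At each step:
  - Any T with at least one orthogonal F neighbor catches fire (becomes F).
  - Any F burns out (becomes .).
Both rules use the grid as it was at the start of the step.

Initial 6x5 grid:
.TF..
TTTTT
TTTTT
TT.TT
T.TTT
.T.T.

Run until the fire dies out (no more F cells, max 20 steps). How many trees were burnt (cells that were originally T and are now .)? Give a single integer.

Step 1: +2 fires, +1 burnt (F count now 2)
Step 2: +3 fires, +2 burnt (F count now 3)
Step 3: +4 fires, +3 burnt (F count now 4)
Step 4: +4 fires, +4 burnt (F count now 4)
Step 5: +3 fires, +4 burnt (F count now 3)
Step 6: +4 fires, +3 burnt (F count now 4)
Step 7: +0 fires, +4 burnt (F count now 0)
Fire out after step 7
Initially T: 21, now '.': 29
Total burnt (originally-T cells now '.'): 20

Answer: 20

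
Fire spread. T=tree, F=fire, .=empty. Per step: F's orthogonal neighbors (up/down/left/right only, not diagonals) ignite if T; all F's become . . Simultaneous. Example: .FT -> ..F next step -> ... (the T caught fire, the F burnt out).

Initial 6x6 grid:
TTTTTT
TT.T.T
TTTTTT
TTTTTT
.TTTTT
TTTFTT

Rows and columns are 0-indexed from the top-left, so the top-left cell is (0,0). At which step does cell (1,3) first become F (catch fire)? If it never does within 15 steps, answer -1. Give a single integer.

Step 1: cell (1,3)='T' (+3 fires, +1 burnt)
Step 2: cell (1,3)='T' (+5 fires, +3 burnt)
Step 3: cell (1,3)='T' (+6 fires, +5 burnt)
Step 4: cell (1,3)='F' (+5 fires, +6 burnt)
  -> target ignites at step 4
Step 5: cell (1,3)='.' (+4 fires, +5 burnt)
Step 6: cell (1,3)='.' (+5 fires, +4 burnt)
Step 7: cell (1,3)='.' (+3 fires, +5 burnt)
Step 8: cell (1,3)='.' (+1 fires, +3 burnt)
Step 9: cell (1,3)='.' (+0 fires, +1 burnt)
  fire out at step 9

4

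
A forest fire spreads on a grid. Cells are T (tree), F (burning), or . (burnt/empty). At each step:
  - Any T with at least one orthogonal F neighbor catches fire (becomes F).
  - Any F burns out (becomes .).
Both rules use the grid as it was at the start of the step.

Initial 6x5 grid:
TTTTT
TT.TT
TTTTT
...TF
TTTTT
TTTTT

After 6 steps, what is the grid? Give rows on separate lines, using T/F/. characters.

Step 1: 3 trees catch fire, 1 burn out
  TTTTT
  TT.TT
  TTTTF
  ...F.
  TTTTF
  TTTTT
Step 2: 4 trees catch fire, 3 burn out
  TTTTT
  TT.TF
  TTTF.
  .....
  TTTF.
  TTTTF
Step 3: 5 trees catch fire, 4 burn out
  TTTTF
  TT.F.
  TTF..
  .....
  TTF..
  TTTF.
Step 4: 4 trees catch fire, 5 burn out
  TTTF.
  TT...
  TF...
  .....
  TF...
  TTF..
Step 5: 5 trees catch fire, 4 burn out
  TTF..
  TF...
  F....
  .....
  F....
  TF...
Step 6: 3 trees catch fire, 5 burn out
  TF...
  F....
  .....
  .....
  .....
  F....

TF...
F....
.....
.....
.....
F....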